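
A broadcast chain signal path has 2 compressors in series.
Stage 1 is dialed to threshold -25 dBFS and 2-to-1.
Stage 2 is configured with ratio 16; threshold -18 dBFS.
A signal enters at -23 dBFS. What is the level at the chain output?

-24 dBFS

Stage 1: overshoot 2 dB → 2/2 = 1 dB → -24 dBFS.
Stage 2: -24 dBFS is at or below the -18 dBFS threshold — no compression; output -24 dBFS.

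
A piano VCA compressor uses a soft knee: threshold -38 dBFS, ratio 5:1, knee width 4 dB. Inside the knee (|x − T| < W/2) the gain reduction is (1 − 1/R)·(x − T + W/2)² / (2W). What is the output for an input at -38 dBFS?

x − T + W/2 = -38 − (-38) + 2 = 2.
GR = (1 − 1/5) × 2² / 8 = 0.8 × 4 / 8 = 0.4 dB.
Output = -38 − 0.4 = -38.4 dBFS.

-38.4 dBFS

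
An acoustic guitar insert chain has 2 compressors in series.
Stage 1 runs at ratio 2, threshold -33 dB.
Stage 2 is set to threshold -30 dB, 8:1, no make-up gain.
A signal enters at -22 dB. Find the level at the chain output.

-29.6875 dB

Stage 1: overshoot 11 dB → 11/2 = 5.5 dB → -27.5 dB.
Stage 2: 2.5 dB above -30 dB, reduced 8:1 to 0.3125 dB above → -29.6875 dB.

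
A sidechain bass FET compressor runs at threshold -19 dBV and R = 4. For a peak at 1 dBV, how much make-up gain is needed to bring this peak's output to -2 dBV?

Without make-up, output = threshold + overshoot/4 = -19 + 5 = -14 dBV.
Gap to target: 12 dB.

12 dB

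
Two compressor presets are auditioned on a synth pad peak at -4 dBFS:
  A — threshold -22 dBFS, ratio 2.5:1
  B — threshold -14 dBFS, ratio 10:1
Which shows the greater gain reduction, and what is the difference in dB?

A: GR = 18 − 18/2.5 = 10.8 dB.
B: GR = 10 − 10/10 = 9 dB.
A applies 1.8 dB more gain reduction.

A, by 1.8 dB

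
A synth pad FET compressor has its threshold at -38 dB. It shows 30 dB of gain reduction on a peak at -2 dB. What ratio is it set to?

Input overshoot = -2 − (-38) = 36 dB.
Output overshoot = 36 − 30 = 6 dB.
Ratio = input overshoot / output overshoot = 36 / 6 = 6.

6:1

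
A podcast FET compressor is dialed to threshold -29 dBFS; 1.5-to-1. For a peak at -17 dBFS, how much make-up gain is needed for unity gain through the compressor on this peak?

4 dB

The peak compresses to -29 + 12/1.5 = -21 dBFS.
To reach -17 dBFS requires -17 − (-21) = 4 dB of make-up.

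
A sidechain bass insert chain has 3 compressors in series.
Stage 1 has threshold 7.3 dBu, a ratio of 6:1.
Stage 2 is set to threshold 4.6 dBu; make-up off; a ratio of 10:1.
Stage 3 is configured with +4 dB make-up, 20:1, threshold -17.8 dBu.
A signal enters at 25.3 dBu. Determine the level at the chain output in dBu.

Stage 1: 18 dB above 7.3 dBu, reduced 6:1 to 3 dB above → 10.3 dBu.
Stage 2: overshoot 5.7 dB → 5.7/10 = 0.57 dB → 5.17 dBu.
Stage 3: 5.17 dBu is 22.97 dB over -17.8 dBu; at 20:1 that becomes 1.1485 dB over, giving -16.6515 dBu; +4 dB make-up → -12.6515 dBu.

-12.6515 dBu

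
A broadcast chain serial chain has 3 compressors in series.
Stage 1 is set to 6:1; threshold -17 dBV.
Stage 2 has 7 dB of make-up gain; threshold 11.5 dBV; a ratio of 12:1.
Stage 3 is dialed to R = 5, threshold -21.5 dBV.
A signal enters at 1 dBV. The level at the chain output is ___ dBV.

-18.6 dBV

Stage 1: 1 dBV is 18 dB over -17 dBV; at 6:1 that becomes 3 dB over, giving -14 dBV.
Stage 2: -14 dBV is at or below the 11.5 dBV threshold — no compression; make-up brings it to -7 dBV.
Stage 3: overshoot 14.5 dB → 14.5/5 = 2.9 dB → -18.6 dBV.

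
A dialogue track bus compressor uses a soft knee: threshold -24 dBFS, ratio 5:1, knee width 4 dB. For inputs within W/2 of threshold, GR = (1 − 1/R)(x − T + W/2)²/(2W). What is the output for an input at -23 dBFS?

x − T + W/2 = -23 − (-24) + 2 = 3.
GR = (1 − 1/5) × 3² / 8 = 0.8 × 9 / 8 = 0.9 dB.
Output = -23 − 0.9 = -23.9 dBFS.

-23.9 dBFS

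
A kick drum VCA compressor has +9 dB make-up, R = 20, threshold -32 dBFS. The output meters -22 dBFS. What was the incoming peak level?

Remove make-up: -22 − 9 = -31 dBFS.
The compressed level sits -31 − (-32) = 1 dB over threshold.
Undo the ratio: input overshoot = 1 × 20 = 20 dB, giving input = -12 dBFS.

-12 dBFS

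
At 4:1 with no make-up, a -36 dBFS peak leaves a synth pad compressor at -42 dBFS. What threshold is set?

Let T be the threshold. Output overshoot = (input overshoot)/R, so -42 − T = (-36 − T)/4.
4·(-42 − T) = -36 − T → 3·T = -168 − (-36) = -132.
T = -132/3 = -44 dBFS.

-44 dBFS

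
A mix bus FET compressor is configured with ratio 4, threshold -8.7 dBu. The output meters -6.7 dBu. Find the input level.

That's 2 dB above the -8.7 dBu threshold.
Undo the ratio: input overshoot = 2 × 4 = 8 dB, giving input = -0.7 dBu.

-0.7 dBu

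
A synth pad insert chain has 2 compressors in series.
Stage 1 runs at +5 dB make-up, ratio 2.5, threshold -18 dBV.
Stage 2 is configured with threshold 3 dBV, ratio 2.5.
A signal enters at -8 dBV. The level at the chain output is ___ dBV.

-9 dBV

Stage 1: 10 dB above -18 dBV, reduced 2.5:1 to 4 dB above → -14 dBV; +5 dB make-up → -9 dBV.
Stage 2: -9 dBV ≤ 3 dBV, so stage 2 doesn't engage; output -9 dBV.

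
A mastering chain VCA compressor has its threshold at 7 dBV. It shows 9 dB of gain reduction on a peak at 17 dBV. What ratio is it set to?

10:1

Input overshoot = 17 − 7 = 10 dB.
Output overshoot = 10 − 9 = 1 dB.
Ratio = input overshoot / output overshoot = 10 / 1 = 10.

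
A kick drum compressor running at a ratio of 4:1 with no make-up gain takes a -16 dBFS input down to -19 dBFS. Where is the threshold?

-20 dBFS

Let T be the threshold. Output overshoot = (input overshoot)/R, so -19 − T = (-16 − T)/4.
4·(-19 − T) = -16 − T → 3·T = -76 − (-16) = -60.
T = -60/3 = -20 dBFS.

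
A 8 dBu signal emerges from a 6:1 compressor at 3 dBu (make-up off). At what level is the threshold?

Gain reduction = 8 − 3 = 5 dB; output overshoot = GR / (R − 1) = 5 / 5 = 1 dB.
Threshold = output − output overshoot = 3 − 1 = 2 dBu.

2 dBu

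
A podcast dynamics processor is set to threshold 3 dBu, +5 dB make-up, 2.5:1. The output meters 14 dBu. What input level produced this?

Remove make-up: 14 − 5 = 9 dBu.
Post-compression overshoot = 9 − 3 = 6 dB.
Before 2.5:1 compression the overshoot was 6 × 2.5 = 15 dB, so input = 3 + 15 = 18 dBu.

18 dBu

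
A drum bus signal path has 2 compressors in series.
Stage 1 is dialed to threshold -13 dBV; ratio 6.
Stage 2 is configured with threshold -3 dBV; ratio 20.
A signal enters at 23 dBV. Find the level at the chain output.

-7 dBV

Stage 1: overshoot 36 dB → 36/6 = 6 dB → -7 dBV.
Stage 2: -7 dBV is at or below the -3 dBV threshold — no compression; output -7 dBV.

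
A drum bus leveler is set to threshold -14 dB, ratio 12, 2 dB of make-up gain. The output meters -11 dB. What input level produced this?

-2 dB

Stripping the +2 dB make-up gives -13 dB at the gain stage.
Post-compression overshoot = -13 − (-14) = 1 dB.
Undo the ratio: input overshoot = 1 × 12 = 12 dB, giving input = -2 dB.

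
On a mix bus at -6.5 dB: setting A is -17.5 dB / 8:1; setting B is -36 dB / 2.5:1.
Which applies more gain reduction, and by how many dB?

B, by 8.075 dB

A: overshoot 11 dB → output overshoot 1.375 dB → GR 9.625 dB.
B: overshoot 29.5 dB → output overshoot 11.8 dB → GR 17.7 dB.
B reduces 8.075 dB more.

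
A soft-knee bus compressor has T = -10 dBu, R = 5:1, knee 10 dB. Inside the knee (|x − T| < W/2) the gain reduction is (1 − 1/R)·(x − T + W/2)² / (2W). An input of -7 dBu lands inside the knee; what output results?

-9.56 dBu

x − T + W/2 = -7 − (-10) + 5 = 8.
GR = (1 − 1/5) × 8² / 20 = 0.8 × 64 / 20 = 2.56 dB.
Output = -7 − 2.56 = -9.56 dBu.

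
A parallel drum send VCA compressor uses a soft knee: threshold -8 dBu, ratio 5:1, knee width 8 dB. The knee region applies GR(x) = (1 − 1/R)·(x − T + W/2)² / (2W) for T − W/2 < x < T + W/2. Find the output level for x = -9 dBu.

-9.45 dBu

x − T + W/2 = -9 − (-8) + 4 = 3.
GR = (1 − 1/5) × 3² / 16 = 0.8 × 9 / 16 = 0.45 dB.
Output = -9 − 0.45 = -9.45 dBu.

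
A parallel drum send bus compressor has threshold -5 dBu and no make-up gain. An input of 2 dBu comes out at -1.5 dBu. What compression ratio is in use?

2:1

Input overshoot = 2 − (-5) = 7 dB; output overshoot = -1.5 − (-5) = 3.5 dB.
Ratio = 7 / 3.5 = 2.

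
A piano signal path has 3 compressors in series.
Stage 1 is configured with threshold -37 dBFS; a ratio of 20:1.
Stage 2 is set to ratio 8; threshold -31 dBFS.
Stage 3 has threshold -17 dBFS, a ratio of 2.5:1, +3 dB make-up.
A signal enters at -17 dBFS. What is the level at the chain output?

-33 dBFS

Stage 1: overshoot 20 dB → 20/20 = 1 dB → -36 dBFS.
Stage 2: -36 dBFS ≤ -31 dBFS, so stage 2 doesn't engage; output -36 dBFS.
Stage 3: -36 dBFS ≤ -17 dBFS, so stage 3 doesn't engage; make-up brings it to -33 dBFS.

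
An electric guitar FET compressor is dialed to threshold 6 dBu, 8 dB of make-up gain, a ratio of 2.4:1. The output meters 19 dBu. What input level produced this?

Before make-up, the level was 19 − 8 = 11 dBu.
Post-compression overshoot = 11 − 6 = 5 dB.
Input overshoot = R × output overshoot = 12 dB → input = 6 + 12 = 18 dBu.

18 dBu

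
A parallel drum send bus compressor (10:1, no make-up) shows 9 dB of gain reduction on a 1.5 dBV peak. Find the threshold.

-8.5 dBV

Let T be the threshold. Output overshoot = (input overshoot)/R, so -7.5 − T = (1.5 − T)/10.
10·(-7.5 − T) = 1.5 − T → 9·T = -75 − 1.5 = -76.5.
T = -76.5/9 = -8.5 dBV.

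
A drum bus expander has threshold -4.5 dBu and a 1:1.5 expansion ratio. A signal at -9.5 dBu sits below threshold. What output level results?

-12 dBu

The input is 5 dB below the -4.5 dBu threshold.
A 1:1.5 expander multiplies undershoot by 1.5: 5 × 1.5 = 7.5 dB below threshold.
Output = -4.5 − 7.5 = -12 dBu.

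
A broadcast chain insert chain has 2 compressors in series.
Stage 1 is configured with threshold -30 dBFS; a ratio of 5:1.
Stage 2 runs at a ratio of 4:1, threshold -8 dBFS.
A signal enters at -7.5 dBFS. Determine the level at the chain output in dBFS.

-25.5 dBFS

Stage 1: 22.5 dB above -30 dBFS, reduced 5:1 to 4.5 dB above → -25.5 dBFS.
Stage 2: -25.5 dBFS ≤ -8 dBFS, so stage 2 doesn't engage; output -25.5 dBFS.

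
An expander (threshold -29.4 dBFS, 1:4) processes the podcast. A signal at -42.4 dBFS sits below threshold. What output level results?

Below threshold, a 1:4 expander applies gain = (4−1)×(T − x) of attenuation.
(4−1) × 13 = 39 dB, so output = -42.4 − 39 = -81.4 dBFS.

-81.4 dBFS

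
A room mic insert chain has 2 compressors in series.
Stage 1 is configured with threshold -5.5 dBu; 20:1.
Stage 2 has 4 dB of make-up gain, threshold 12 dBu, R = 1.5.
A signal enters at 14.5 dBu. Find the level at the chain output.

Stage 1: 20 dB above -5.5 dBu, reduced 20:1 to 1 dB above → -4.5 dBu.
Stage 2: -4.5 dBu is at or below the 12 dBu threshold — no compression; make-up brings it to -0.5 dBu.

-0.5 dBu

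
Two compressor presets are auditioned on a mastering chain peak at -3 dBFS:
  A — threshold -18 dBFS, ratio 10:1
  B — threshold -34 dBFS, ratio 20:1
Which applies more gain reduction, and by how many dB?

A: overshoot 15 dB → output overshoot 1.5 dB → GR 13.5 dB.
B: overshoot 31 dB → output overshoot 1.55 dB → GR 29.45 dB.
B reduces 15.95 dB more.

B, by 15.95 dB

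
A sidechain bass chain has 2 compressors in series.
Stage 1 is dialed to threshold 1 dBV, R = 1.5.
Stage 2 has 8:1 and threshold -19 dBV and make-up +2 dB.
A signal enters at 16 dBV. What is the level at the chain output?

-13.25 dBV

Stage 1: 16 dBV is 15 dB over 1 dBV; at 1.5:1 that becomes 10 dB over, giving 11 dBV.
Stage 2: 30 dB above -19 dBV, reduced 8:1 to 3.75 dB above → -15.25 dBV; +2 dB make-up → -13.25 dBV.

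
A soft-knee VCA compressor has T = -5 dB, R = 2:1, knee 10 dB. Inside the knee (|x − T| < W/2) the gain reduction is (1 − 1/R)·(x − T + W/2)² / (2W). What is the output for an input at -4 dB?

x − T + W/2 = -4 − (-5) + 5 = 6.
GR = (1 − 1/2) × 6² / 20 = 0.5 × 36 / 20 = 0.9 dB.
Output = -4 − 0.9 = -4.9 dB.

-4.9 dB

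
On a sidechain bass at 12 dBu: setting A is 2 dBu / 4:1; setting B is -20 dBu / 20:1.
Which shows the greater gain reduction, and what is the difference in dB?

B, by 22.9 dB

A: GR = 10 − 10/4 = 7.5 dB.
B: GR = 32 − 32/20 = 30.4 dB.
Difference: 22.9 dB in favour of B.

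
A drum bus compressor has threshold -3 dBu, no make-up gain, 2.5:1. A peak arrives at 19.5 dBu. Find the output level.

19.5 dBu sits 22.5 dB over threshold.
The 22.5 dB excess becomes 9 dB after 2.5:1 reduction.
Output = -3 + 9 = 6 dBu.

6 dBu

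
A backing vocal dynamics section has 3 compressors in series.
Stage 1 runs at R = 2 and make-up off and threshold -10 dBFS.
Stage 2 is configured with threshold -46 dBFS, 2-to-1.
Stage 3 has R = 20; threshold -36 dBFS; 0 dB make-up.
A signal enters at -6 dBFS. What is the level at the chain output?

-35.55 dBFS

Stage 1: 4 dB above -10 dBFS, reduced 2:1 to 2 dB above → -8 dBFS.
Stage 2: 38 dB above -46 dBFS, reduced 2:1 to 19 dB above → -27 dBFS.
Stage 3: -27 dBFS is 9 dB over -36 dBFS; at 20:1 that becomes 0.45 dB over, giving -35.55 dBFS.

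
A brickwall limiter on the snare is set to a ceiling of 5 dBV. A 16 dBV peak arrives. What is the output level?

A brickwall limiter is an ∞:1 compressor: any input above the ceiling is clamped to 5 dBV.

5 dBV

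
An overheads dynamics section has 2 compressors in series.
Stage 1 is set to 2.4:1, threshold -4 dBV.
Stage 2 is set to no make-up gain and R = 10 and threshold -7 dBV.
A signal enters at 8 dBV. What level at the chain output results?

Stage 1: 12 dB above -4 dBV, reduced 2.4:1 to 5 dB above → 1 dBV.
Stage 2: 8 dB above -7 dBV, reduced 10:1 to 0.8 dB above → -6.2 dBV.

-6.2 dBV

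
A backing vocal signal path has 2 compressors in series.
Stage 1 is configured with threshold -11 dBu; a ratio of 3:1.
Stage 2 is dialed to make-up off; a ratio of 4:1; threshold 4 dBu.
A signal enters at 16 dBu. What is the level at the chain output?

Stage 1: 16 dBu is 27 dB over -11 dBu; at 3:1 that becomes 9 dB over, giving -2 dBu.
Stage 2: -2 dBu is at or below the 4 dBu threshold — no compression; output -2 dBu.

-2 dBu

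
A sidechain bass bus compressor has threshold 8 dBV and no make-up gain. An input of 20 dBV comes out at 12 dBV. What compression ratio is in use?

3:1

Input overshoot = 20 − 8 = 12 dB; output overshoot = 12 − 8 = 4 dB.
Ratio = 12 / 4 = 3.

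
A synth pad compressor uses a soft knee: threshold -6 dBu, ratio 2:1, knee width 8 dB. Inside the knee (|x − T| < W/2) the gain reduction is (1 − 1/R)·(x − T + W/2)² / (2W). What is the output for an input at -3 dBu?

-4.53125 dBu

x − T + W/2 = -3 − (-6) + 4 = 7.
GR = (1 − 1/2) × 7² / 16 = 0.5 × 49 / 16 = 1.53125 dB.
Output = -3 − 1.53125 = -4.53125 dBu.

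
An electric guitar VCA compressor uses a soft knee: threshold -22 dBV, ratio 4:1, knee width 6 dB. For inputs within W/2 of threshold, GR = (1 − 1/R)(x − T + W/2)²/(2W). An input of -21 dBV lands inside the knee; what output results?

-22 dBV

x − T + W/2 = -21 − (-22) + 3 = 4.
GR = (1 − 1/4) × 4² / 12 = 0.75 × 16 / 12 = 1 dB.
Output = -21 − 1 = -22 dBV.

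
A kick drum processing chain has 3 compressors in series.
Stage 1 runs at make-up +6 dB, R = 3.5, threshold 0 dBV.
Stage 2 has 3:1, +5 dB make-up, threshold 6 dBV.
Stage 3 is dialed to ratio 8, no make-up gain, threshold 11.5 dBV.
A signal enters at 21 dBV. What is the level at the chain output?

11.6875 dBV

Stage 1: 21 dB above 0 dBV, reduced 3.5:1 to 6 dB above → 6 dBV; +6 dB make-up → 12 dBV.
Stage 2: overshoot 6 dB → 6/3 = 2 dB → 8 dBV; +5 dB make-up → 13 dBV.
Stage 3: 1.5 dB above 11.5 dBV, reduced 8:1 to 0.1875 dB above → 11.6875 dBV.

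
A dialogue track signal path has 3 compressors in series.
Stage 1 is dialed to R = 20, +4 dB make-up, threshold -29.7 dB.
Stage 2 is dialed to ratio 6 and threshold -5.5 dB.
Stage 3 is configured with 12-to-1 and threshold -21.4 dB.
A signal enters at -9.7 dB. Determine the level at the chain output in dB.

Stage 1: 20 dB above -29.7 dB, reduced 20:1 to 1 dB above → -28.7 dB; +4 dB make-up → -24.7 dB.
Stage 2: below threshold (-24.7 ≤ -5.5); passes unchanged; output -24.7 dB.
Stage 3: -24.7 dB ≤ -21.4 dB, so stage 3 doesn't engage; output -24.7 dB.

-24.7 dB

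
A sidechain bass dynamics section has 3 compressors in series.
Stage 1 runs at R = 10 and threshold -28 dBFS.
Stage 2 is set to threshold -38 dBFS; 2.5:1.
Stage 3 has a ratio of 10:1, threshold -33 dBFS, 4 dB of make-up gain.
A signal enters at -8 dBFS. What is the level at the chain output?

Stage 1: 20 dB above -28 dBFS, reduced 10:1 to 2 dB above → -26 dBFS.
Stage 2: -26 dBFS is 12 dB over -38 dBFS; at 2.5:1 that becomes 4.8 dB over, giving -33.2 dBFS.
Stage 3: -33.2 dBFS ≤ -33 dBFS, so stage 3 doesn't engage; make-up brings it to -29.2 dBFS.

-29.2 dBFS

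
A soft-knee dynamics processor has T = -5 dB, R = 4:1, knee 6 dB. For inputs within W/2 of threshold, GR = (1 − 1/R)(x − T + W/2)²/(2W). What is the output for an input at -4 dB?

-5 dB

x − T + W/2 = -4 − (-5) + 3 = 4.
GR = (1 − 1/4) × 4² / 12 = 0.75 × 16 / 12 = 1 dB.
Output = -4 − 1 = -5 dB.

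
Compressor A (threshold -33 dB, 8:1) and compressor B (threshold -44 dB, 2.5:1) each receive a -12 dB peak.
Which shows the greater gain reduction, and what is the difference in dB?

B, by 0.825 dB

A: 21 dB over, compressed to 2.625 dB over, so 18.375 dB of GR.
B: 32 dB over, compressed to 12.8 dB over, so 19.2 dB of GR.
B applies 0.825 dB more gain reduction.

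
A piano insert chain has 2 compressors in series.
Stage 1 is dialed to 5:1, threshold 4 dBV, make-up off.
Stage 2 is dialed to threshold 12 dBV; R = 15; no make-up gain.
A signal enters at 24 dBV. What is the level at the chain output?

Stage 1: 24 dBV is 20 dB over 4 dBV; at 5:1 that becomes 4 dB over, giving 8 dBV.
Stage 2: 8 dBV is at or below the 12 dBV threshold — no compression; output 8 dBV.

8 dBV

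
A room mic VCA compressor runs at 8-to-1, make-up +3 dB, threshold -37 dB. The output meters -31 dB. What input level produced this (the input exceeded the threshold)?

-13 dB

Remove make-up: -31 − 3 = -34 dB.
Post-compression overshoot = -34 − (-37) = 3 dB.
Before 8:1 compression the overshoot was 3 × 8 = 24 dB, so input = -37 + 24 = -13 dB.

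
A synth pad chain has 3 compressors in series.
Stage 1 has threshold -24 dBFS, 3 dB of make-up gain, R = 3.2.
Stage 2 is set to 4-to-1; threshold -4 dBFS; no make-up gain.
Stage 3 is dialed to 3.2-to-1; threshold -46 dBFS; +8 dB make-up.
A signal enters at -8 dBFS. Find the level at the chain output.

-28.625 dBFS

Stage 1: 16 dB above -24 dBFS, reduced 3.2:1 to 5 dB above → -19 dBFS; +3 dB make-up → -16 dBFS.
Stage 2: -16 dBFS is at or below the -4 dBFS threshold — no compression; output -16 dBFS.
Stage 3: overshoot 30 dB → 30/3.2 = 9.375 dB → -36.625 dBFS; +8 dB make-up → -28.625 dBFS.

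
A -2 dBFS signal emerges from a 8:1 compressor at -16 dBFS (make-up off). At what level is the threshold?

Let T be the threshold. Output overshoot = (input overshoot)/R, so -16 − T = (-2 − T)/8.
8·(-16 − T) = -2 − T → 7·T = -128 − (-2) = -126.
T = -126/7 = -18 dBFS.

-18 dBFS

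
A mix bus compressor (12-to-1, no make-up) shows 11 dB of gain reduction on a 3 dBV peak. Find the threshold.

Let T be the threshold. Output overshoot = (input overshoot)/R, so -8 − T = (3 − T)/12.
12·(-8 − T) = 3 − T → 11·T = -96 − 3 = -99.
T = -99/11 = -9 dBV.

-9 dBV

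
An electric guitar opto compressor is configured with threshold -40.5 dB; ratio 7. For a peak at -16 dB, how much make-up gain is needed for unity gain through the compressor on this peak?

Overshoot 24.5 dB → 24.5/7 = 3.5 dB after compression, so the compressed level is -40.5 + 3.5 = -37 dB.
Make-up = target − compressed = -16 − (-37) = 21 dB.

21 dB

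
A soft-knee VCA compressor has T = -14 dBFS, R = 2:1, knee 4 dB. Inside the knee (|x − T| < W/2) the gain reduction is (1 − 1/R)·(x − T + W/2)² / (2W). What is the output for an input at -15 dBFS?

x − T + W/2 = -15 − (-14) + 2 = 1.
GR = (1 − 1/2) × 1² / 8 = 0.5 × 1 / 8 = 0.0625 dB.
Output = -15 − 0.0625 = -15.0625 dBFS.

-15.0625 dBFS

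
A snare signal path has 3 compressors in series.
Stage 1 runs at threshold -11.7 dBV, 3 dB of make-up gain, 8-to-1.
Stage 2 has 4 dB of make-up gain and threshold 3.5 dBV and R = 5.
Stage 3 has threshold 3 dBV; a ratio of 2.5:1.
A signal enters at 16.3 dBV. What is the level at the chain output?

Stage 1: 16.3 dBV is 28 dB over -11.7 dBV; at 8:1 that becomes 3.5 dB over, giving -8.2 dBV; +3 dB make-up → -5.2 dBV.
Stage 2: below threshold (-5.2 ≤ 3.5); passes unchanged; make-up brings it to -1.2 dBV.
Stage 3: below threshold (-1.2 ≤ 3); passes unchanged; output -1.2 dBV.

-1.2 dBV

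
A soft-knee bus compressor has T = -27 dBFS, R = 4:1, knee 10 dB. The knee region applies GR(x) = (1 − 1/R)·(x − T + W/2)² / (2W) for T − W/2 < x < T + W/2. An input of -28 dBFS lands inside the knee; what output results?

x − T + W/2 = -28 − (-27) + 5 = 4.
GR = (1 − 1/4) × 4² / 20 = 0.75 × 16 / 20 = 0.6 dB.
Output = -28 − 0.6 = -28.6 dBFS.

-28.6 dBFS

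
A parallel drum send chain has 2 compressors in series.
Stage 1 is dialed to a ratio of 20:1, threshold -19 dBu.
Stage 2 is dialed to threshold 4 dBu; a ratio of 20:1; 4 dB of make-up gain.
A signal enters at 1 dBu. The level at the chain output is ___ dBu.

-14 dBu

Stage 1: 20 dB above -19 dBu, reduced 20:1 to 1 dB above → -18 dBu.
Stage 2: below threshold (-18 ≤ 4); passes unchanged; make-up brings it to -14 dBu.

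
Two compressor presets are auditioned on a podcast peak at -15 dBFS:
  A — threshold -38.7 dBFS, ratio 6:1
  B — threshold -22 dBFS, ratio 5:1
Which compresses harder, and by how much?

A, by 14.15 dB

A: 23.7 dB over, compressed to 3.95 dB over, so 19.75 dB of GR.
B: 7 dB over, compressed to 1.4 dB over, so 5.6 dB of GR.
A applies 14.15 dB more gain reduction.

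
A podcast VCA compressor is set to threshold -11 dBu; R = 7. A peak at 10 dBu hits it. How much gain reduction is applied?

18 dB

10 dBu exceeds the threshold by 21 dB.
After 7:1 compression the overshoot becomes 21/7 = 3 dB.
So the signal is attenuated by 21 − 3 = 18 dB.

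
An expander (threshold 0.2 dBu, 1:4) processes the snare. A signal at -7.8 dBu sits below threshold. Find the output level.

-31.8 dBu

The input is 8 dB below the 0.2 dBu threshold.
A 1:4 expander multiplies undershoot by 4: 8 × 4 = 32 dB below threshold.
Output = 0.2 − 32 = -31.8 dBu.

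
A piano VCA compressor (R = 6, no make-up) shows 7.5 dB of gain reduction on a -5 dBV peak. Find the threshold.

-14 dBV

Gain reduction = -5 − (-12.5) = 7.5 dB; output overshoot = GR / (R − 1) = 7.5 / 5 = 1.5 dB.
Threshold = output − output overshoot = -12.5 − 1.5 = -14 dBV.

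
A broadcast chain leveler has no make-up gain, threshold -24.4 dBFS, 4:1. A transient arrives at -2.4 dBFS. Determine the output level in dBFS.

-18.9 dBFS

The input is 22 dB above the -24.4 dBFS threshold.
The 22 dB excess becomes 5.5 dB after 4:1 reduction.
Output = -24.4 + 5.5 = -18.9 dBFS.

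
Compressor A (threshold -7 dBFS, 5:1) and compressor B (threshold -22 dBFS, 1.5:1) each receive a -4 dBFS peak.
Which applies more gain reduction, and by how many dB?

A: 3 dB over, compressed to 0.6 dB over, so 2.4 dB of GR.
B: 18 dB over, compressed to 12 dB over, so 6 dB of GR.
B reduces 3.6 dB more.

B, by 3.6 dB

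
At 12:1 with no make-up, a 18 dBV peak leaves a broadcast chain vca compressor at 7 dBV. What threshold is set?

Gain reduction = 18 − 7 = 11 dB; output overshoot = GR / (R − 1) = 11 / 11 = 1 dB.
Threshold = output − output overshoot = 7 − 1 = 6 dBV.

6 dBV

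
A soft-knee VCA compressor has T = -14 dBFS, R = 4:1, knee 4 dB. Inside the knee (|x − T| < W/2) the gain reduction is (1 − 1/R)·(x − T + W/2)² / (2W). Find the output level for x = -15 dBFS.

-15.09375 dBFS

x − T + W/2 = -15 − (-14) + 2 = 1.
GR = (1 − 1/4) × 1² / 8 = 0.75 × 1 / 8 = 0.09375 dB.
Output = -15 − 0.09375 = -15.09375 dBFS.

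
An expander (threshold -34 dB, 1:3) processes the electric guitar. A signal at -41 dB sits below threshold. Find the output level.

Undershoot = (-34) − (-41) = 7 dB.
At 1:3, that expands to 21 dB under threshold.
Output = -34 − 21 = -55 dB.

-55 dB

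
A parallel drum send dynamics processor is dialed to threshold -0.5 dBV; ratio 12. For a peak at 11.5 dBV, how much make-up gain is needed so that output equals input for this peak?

The peak compresses to -0.5 + 12/12 = 0.5 dBV.
To reach 11.5 dBV requires 11.5 − 0.5 = 11 dB of make-up.

11 dB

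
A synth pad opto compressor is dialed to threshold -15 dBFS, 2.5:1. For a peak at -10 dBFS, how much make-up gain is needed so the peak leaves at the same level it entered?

3 dB

Without make-up, output = threshold + overshoot/2.5 = -15 + 2 = -13 dBFS.
Gap to target: 3 dB.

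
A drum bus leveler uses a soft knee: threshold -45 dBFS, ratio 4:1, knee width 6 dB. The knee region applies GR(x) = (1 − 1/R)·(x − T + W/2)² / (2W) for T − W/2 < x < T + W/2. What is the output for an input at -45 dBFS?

-45.5625 dBFS

x − T + W/2 = -45 − (-45) + 3 = 3.
GR = (1 − 1/4) × 3² / 12 = 0.75 × 9 / 12 = 0.5625 dB.
Output = -45 − 0.5625 = -45.5625 dBFS.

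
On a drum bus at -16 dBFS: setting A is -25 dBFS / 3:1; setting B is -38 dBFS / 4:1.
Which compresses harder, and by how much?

B, by 10.5 dB

A: overshoot 9 dB → output overshoot 3 dB → GR 6 dB.
B: overshoot 22 dB → output overshoot 5.5 dB → GR 16.5 dB.
B reduces 10.5 dB more.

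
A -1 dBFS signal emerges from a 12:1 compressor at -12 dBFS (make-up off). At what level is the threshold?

-13 dBFS

Input is 12 dB above T (since output overshoot × R = input overshoot: (-12 − T)·12 = -1 − T gives T = -13 dBFS).
Check: -13 + (-1 − (-13))/12 = -13 + 1 = -12 dBFS. ✓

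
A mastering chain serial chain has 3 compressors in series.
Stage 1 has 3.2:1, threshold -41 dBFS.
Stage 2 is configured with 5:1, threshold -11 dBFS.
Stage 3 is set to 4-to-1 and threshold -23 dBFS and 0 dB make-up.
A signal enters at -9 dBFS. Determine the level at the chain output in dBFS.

Stage 1: 32 dB above -41 dBFS, reduced 3.2:1 to 10 dB above → -31 dBFS.
Stage 2: -31 dBFS is at or below the -11 dBFS threshold — no compression; output -31 dBFS.
Stage 3: -31 dBFS is at or below the -23 dBFS threshold — no compression; output -31 dBFS.

-31 dBFS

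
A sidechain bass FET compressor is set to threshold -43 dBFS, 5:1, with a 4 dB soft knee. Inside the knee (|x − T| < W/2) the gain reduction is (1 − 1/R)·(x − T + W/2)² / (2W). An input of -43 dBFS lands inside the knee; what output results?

-43.4 dBFS

x − T + W/2 = -43 − (-43) + 2 = 2.
GR = (1 − 1/5) × 2² / 8 = 0.8 × 4 / 8 = 0.4 dB.
Output = -43 − 0.4 = -43.4 dBFS.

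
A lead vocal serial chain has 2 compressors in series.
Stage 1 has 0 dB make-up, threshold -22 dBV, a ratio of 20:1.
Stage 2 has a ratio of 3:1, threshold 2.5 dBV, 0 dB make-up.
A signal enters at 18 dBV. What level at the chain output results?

-20 dBV

Stage 1: 18 dBV is 40 dB over -22 dBV; at 20:1 that becomes 2 dB over, giving -20 dBV.
Stage 2: -20 dBV is at or below the 2.5 dBV threshold — no compression; output -20 dBV.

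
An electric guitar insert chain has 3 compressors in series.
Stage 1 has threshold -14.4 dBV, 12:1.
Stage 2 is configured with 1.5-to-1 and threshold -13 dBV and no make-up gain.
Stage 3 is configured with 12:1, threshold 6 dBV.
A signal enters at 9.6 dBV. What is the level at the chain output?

-12.6 dBV

Stage 1: 24 dB above -14.4 dBV, reduced 12:1 to 2 dB above → -12.4 dBV.
Stage 2: -12.4 dBV is 0.6 dB over -13 dBV; at 1.5:1 that becomes 0.4 dB over, giving -12.6 dBV.
Stage 3: -12.6 dBV is at or below the 6 dBV threshold — no compression; output -12.6 dBV.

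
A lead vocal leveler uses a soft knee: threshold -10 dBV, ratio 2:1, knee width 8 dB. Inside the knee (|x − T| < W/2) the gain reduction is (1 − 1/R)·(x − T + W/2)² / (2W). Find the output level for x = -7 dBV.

x − T + W/2 = -7 − (-10) + 4 = 7.
GR = (1 − 1/2) × 7² / 16 = 0.5 × 49 / 16 = 1.53125 dB.
Output = -7 − 1.53125 = -8.53125 dBV.

-8.53125 dBV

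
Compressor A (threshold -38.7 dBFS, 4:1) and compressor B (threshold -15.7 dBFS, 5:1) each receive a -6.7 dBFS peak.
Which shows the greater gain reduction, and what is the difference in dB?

A: GR = 32 − 32/4 = 24 dB.
B: GR = 9 − 9/5 = 7.2 dB.
A applies 16.8 dB more gain reduction.

A, by 16.8 dB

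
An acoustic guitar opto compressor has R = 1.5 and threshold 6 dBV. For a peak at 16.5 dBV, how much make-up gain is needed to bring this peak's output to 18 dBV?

5 dB

The peak compresses to 6 + 10.5/1.5 = 13 dBV.
To reach 18 dBV requires 18 − 13 = 5 dB of make-up.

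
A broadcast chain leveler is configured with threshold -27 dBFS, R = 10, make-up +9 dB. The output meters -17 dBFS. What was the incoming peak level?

Stripping the +9 dB make-up gives -26 dBFS at the gain stage.
Post-compression overshoot = -26 − (-27) = 1 dB.
Input overshoot = R × output overshoot = 10 dB → input = -27 + 10 = -17 dBFS.

-17 dBFS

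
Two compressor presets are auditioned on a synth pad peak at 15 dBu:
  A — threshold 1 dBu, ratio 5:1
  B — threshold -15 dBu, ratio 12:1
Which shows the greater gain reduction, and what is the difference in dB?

B, by 16.3 dB

A: 14 dB over, compressed to 2.8 dB over, so 11.2 dB of GR.
B: 30 dB over, compressed to 2.5 dB over, so 27.5 dB of GR.
B applies 16.3 dB more gain reduction.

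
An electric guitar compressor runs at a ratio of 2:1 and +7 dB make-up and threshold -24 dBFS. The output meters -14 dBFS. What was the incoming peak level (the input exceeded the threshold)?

Before make-up, the level was -14 − 7 = -21 dBFS.
Post-compression overshoot = -21 − (-24) = 3 dB.
Input overshoot = R × output overshoot = 6 dB → input = -24 + 6 = -18 dBFS.

-18 dBFS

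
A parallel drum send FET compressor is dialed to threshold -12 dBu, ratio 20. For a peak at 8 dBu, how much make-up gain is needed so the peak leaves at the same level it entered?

19 dB

Without make-up, output = threshold + overshoot/20 = -12 + 1 = -11 dBu.
Gap to target: 19 dB.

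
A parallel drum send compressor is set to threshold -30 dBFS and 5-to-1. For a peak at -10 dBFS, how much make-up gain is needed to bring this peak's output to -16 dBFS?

Without make-up, output = threshold + overshoot/5 = -30 + 4 = -26 dBFS.
Gap to target: 10 dB.

10 dB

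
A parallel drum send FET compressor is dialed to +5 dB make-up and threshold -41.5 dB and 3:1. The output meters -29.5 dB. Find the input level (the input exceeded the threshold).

Remove make-up: -29.5 − 5 = -34.5 dB.
Post-compression overshoot = -34.5 − (-41.5) = 7 dB.
Undo the ratio: input overshoot = 7 × 3 = 21 dB, giving input = -20.5 dB.

-20.5 dB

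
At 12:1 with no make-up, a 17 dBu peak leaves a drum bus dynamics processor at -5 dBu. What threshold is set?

-7 dBu

Gain reduction = 17 − (-5) = 22 dB; output overshoot = GR / (R − 1) = 22 / 11 = 2 dB.
Threshold = output − output overshoot = -5 − 2 = -7 dBu.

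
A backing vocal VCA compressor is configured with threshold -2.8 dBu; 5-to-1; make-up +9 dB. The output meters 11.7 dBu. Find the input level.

24.7 dBu

Stripping the +9 dB make-up gives 2.7 dBu at the gain stage.
The compressed level sits 2.7 − (-2.8) = 5.5 dB over threshold.
Before 5:1 compression the overshoot was 5.5 × 5 = 27.5 dB, so input = -2.8 + 27.5 = 24.7 dBu.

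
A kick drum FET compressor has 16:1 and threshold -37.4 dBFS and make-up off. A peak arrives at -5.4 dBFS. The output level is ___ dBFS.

-5.4 dBFS sits 32 dB over threshold.
16:1 compression reduces that to 32/16 = 2 dB over.
Output = -37.4 + 2 = -35.4 dBFS.

-35.4 dBFS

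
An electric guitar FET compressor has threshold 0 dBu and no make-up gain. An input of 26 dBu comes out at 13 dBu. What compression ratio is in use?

2:1

Input overshoot = 26 − 0 = 26 dB; output overshoot = 13 − 0 = 13 dB.
Ratio = 26 / 13 = 2.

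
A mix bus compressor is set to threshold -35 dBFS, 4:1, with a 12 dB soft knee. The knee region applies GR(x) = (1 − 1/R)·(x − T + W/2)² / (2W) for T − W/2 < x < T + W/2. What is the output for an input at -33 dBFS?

x − T + W/2 = -33 − (-35) + 6 = 8.
GR = (1 − 1/4) × 8² / 24 = 0.75 × 64 / 24 = 2 dB.
Output = -33 − 2 = -35 dBFS.

-35 dBFS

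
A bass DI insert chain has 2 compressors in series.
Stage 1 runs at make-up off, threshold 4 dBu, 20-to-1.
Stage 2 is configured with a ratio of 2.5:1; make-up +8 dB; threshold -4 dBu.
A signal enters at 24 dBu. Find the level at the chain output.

7.6 dBu

Stage 1: 20 dB above 4 dBu, reduced 20:1 to 1 dB above → 5 dBu.
Stage 2: 5 dBu is 9 dB over -4 dBu; at 2.5:1 that becomes 3.6 dB over, giving -0.4 dBu; +8 dB make-up → 7.6 dBu.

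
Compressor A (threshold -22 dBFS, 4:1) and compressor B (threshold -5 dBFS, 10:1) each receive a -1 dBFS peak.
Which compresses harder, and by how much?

A, by 12.15 dB

A: 21 dB over, compressed to 5.25 dB over, so 15.75 dB of GR.
B: 4 dB over, compressed to 0.4 dB over, so 3.6 dB of GR.
A reduces 12.15 dB more.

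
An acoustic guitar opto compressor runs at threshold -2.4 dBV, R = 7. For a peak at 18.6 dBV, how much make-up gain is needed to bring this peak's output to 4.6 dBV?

Overshoot 21 dB → 21/7 = 3 dB after compression, so the compressed level is -2.4 + 3 = 0.6 dBV.
Make-up = target − compressed = 4.6 − 0.6 = 4 dB.

4 dB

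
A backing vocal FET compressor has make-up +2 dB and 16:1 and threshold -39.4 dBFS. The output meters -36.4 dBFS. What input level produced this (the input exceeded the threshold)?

Stripping the +2 dB make-up gives -38.4 dBFS at the gain stage.
The compressed level sits -38.4 − (-39.4) = 1 dB over threshold.
Before 16:1 compression the overshoot was 1 × 16 = 16 dB, so input = -39.4 + 16 = -23.4 dBFS.

-23.4 dBFS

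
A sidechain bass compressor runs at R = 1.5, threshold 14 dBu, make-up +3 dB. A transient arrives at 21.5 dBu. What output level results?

The input is 7.5 dB above the 14 dBu threshold.
At 1.5:1 the overshoot is divided by 1.5, leaving 5 dB above threshold.
That puts the output at 19 dBu; make-up adds 3 dB, giving 22 dBu.

22 dBu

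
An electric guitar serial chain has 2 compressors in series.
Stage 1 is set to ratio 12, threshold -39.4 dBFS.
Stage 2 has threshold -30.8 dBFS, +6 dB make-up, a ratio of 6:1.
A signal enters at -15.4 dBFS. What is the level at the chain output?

Stage 1: -15.4 dBFS is 24 dB over -39.4 dBFS; at 12:1 that becomes 2 dB over, giving -37.4 dBFS.
Stage 2: -37.4 dBFS is at or below the -30.8 dBFS threshold — no compression; make-up brings it to -31.4 dBFS.

-31.4 dBFS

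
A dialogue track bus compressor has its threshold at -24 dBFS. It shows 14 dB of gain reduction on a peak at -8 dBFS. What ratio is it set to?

Input overshoot = -8 − (-24) = 16 dB.
Output overshoot = 16 − 14 = 2 dB.
Ratio = input overshoot / output overshoot = 16 / 2 = 8.

8:1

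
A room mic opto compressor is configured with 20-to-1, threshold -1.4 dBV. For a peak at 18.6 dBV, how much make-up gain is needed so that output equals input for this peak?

The peak compresses to -1.4 + 20/20 = -0.4 dBV.
To reach 18.6 dBV requires 18.6 − (-0.4) = 19 dB of make-up.

19 dB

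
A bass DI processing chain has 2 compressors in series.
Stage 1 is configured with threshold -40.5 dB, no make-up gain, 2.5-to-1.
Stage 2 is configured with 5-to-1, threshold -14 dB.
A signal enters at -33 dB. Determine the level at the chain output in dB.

Stage 1: -33 dB is 7.5 dB over -40.5 dB; at 2.5:1 that becomes 3 dB over, giving -37.5 dB.
Stage 2: -37.5 dB ≤ -14 dB, so stage 2 doesn't engage; output -37.5 dB.

-37.5 dB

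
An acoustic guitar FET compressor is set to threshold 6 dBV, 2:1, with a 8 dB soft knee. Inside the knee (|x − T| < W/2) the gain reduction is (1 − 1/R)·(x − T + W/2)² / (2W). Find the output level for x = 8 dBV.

6.875 dBV

x − T + W/2 = 8 − 6 + 4 = 6.
GR = (1 − 1/2) × 6² / 16 = 0.5 × 36 / 16 = 1.125 dB.
Output = 8 − 1.125 = 6.875 dBV.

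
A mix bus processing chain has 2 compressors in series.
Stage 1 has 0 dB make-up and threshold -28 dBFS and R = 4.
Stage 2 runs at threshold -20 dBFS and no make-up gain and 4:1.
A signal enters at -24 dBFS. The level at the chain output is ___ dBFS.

Stage 1: overshoot 4 dB → 4/4 = 1 dB → -27 dBFS.
Stage 2: below threshold (-27 ≤ -20); passes unchanged; output -27 dBFS.

-27 dBFS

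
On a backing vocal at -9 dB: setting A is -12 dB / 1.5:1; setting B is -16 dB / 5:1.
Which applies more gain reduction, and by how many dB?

B, by 4.6 dB

A: GR = 3 − 3/1.5 = 1 dB.
B: GR = 7 − 7/5 = 5.6 dB.
Difference: 4.6 dB in favour of B.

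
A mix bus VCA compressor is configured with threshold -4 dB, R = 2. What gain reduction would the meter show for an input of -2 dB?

Overshoot = -2 − (-4) = 2 dB.
After 2:1 compression the overshoot becomes 2/2 = 1 dB.
So the signal is attenuated by 2 − 1 = 1 dB.

1 dB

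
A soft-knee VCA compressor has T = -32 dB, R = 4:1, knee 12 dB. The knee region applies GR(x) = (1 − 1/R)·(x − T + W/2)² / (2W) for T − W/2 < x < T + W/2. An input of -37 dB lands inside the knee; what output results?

x − T + W/2 = -37 − (-32) + 6 = 1.
GR = (1 − 1/4) × 1² / 24 = 0.75 × 1 / 24 = 0.03125 dB.
Output = -37 − 0.03125 = -37.03125 dB.

-37.03125 dB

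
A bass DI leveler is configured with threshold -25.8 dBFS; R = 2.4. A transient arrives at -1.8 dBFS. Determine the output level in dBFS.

Overshoot: -1.8 − (-25.8) = 24 dB.
The 24 dB excess becomes 10 dB after 2.4:1 reduction.
Output = -25.8 + 10 = -15.8 dBFS.

-15.8 dBFS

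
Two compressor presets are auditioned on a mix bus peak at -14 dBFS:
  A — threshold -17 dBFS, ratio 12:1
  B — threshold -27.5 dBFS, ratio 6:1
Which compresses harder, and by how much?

A: 3 dB over, compressed to 0.25 dB over, so 2.75 dB of GR.
B: 13.5 dB over, compressed to 2.25 dB over, so 11.25 dB of GR.
Difference: 8.5 dB in favour of B.

B, by 8.5 dB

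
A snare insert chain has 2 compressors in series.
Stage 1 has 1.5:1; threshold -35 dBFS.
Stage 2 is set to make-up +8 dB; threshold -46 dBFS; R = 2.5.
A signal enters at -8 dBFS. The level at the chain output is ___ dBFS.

Stage 1: -8 dBFS is 27 dB over -35 dBFS; at 1.5:1 that becomes 18 dB over, giving -17 dBFS.
Stage 2: -17 dBFS is 29 dB over -46 dBFS; at 2.5:1 that becomes 11.6 dB over, giving -34.4 dBFS; +8 dB make-up → -26.4 dBFS.

-26.4 dBFS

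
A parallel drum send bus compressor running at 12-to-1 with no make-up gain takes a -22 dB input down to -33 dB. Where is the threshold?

-34 dB

Gain reduction = -22 − (-33) = 11 dB; output overshoot = GR / (R − 1) = 11 / 11 = 1 dB.
Threshold = output − output overshoot = -33 − 1 = -34 dB.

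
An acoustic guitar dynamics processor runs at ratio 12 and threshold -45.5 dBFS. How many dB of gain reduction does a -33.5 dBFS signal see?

Overshoot = -33.5 − (-45.5) = 12 dB.
A 12:1 ratio leaves 1 dB of that excess.
GR = overshoot in − overshoot out = 12 − 1 = 11 dB.

11 dB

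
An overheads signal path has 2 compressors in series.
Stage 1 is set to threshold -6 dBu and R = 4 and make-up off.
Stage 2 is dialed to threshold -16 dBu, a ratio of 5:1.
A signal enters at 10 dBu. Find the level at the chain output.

Stage 1: 10 dBu is 16 dB over -6 dBu; at 4:1 that becomes 4 dB over, giving -2 dBu.
Stage 2: 14 dB above -16 dBu, reduced 5:1 to 2.8 dB above → -13.2 dBu.

-13.2 dBu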